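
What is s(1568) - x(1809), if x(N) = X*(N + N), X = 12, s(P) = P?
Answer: -41848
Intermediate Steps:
x(N) = 24*N (x(N) = 12*(N + N) = 12*(2*N) = 24*N)
s(1568) - x(1809) = 1568 - 24*1809 = 1568 - 1*43416 = 1568 - 43416 = -41848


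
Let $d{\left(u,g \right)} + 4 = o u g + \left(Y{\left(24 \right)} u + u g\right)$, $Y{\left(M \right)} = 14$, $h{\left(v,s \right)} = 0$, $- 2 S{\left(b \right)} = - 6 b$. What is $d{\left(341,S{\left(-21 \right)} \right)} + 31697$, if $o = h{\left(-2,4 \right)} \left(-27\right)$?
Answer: $14984$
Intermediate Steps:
$S{\left(b \right)} = 3 b$ ($S{\left(b \right)} = - \frac{\left(-6\right) b}{2} = 3 b$)
$o = 0$ ($o = 0 \left(-27\right) = 0$)
$d{\left(u,g \right)} = -4 + 14 u + g u$ ($d{\left(u,g \right)} = -4 + \left(0 u g + \left(14 u + u g\right)\right) = -4 + \left(0 g + \left(14 u + g u\right)\right) = -4 + \left(0 + \left(14 u + g u\right)\right) = -4 + \left(14 u + g u\right) = -4 + 14 u + g u$)
$d{\left(341,S{\left(-21 \right)} \right)} + 31697 = \left(-4 + 14 \cdot 341 + 3 \left(-21\right) 341\right) + 31697 = \left(-4 + 4774 - 21483\right) + 31697 = -16713 + 31697 = 14984$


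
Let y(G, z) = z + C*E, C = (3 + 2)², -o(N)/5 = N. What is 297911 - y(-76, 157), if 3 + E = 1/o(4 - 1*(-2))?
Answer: 1786979/6 ≈ 2.9783e+5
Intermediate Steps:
o(N) = -5*N
C = 25 (C = 5² = 25)
E = -91/30 (E = -3 + 1/(-5*(4 - 1*(-2))) = -3 + 1/(-5*(4 + 2)) = -3 + 1/(-5*6) = -3 + 1/(-30) = -3 - 1/30 = -91/30 ≈ -3.0333)
y(G, z) = -455/6 + z (y(G, z) = z + 25*(-91/30) = z - 455/6 = -455/6 + z)
297911 - y(-76, 157) = 297911 - (-455/6 + 157) = 297911 - 1*487/6 = 297911 - 487/6 = 1786979/6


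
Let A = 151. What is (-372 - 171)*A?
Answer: -81993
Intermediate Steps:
(-372 - 171)*A = (-372 - 171)*151 = -543*151 = -81993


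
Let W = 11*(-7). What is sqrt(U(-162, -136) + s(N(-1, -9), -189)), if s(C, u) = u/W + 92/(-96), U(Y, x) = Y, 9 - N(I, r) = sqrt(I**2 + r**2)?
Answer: I*sqrt(2796618)/132 ≈ 12.669*I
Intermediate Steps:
N(I, r) = 9 - sqrt(I**2 + r**2)
W = -77
s(C, u) = -23/24 - u/77 (s(C, u) = u/(-77) + 92/(-96) = u*(-1/77) + 92*(-1/96) = -u/77 - 23/24 = -23/24 - u/77)
sqrt(U(-162, -136) + s(N(-1, -9), -189)) = sqrt(-162 + (-23/24 - 1/77*(-189))) = sqrt(-162 + (-23/24 + 27/11)) = sqrt(-162 + 395/264) = sqrt(-42373/264) = I*sqrt(2796618)/132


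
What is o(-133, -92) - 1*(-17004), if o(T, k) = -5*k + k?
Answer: 17372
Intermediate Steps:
o(T, k) = -4*k
o(-133, -92) - 1*(-17004) = -4*(-92) - 1*(-17004) = 368 + 17004 = 17372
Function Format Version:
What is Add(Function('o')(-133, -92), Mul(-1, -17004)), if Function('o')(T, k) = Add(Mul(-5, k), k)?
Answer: 17372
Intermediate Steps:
Function('o')(T, k) = Mul(-4, k)
Add(Function('o')(-133, -92), Mul(-1, -17004)) = Add(Mul(-4, -92), Mul(-1, -17004)) = Add(368, 17004) = 17372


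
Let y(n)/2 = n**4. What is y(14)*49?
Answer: 3764768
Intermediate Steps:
y(n) = 2*n**4
y(14)*49 = (2*14**4)*49 = (2*38416)*49 = 76832*49 = 3764768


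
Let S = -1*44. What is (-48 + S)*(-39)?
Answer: 3588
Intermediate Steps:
S = -44
(-48 + S)*(-39) = (-48 - 44)*(-39) = -92*(-39) = 3588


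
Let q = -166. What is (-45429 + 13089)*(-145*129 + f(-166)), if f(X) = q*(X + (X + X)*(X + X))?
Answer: 591444689220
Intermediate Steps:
f(X) = -664*X**2 - 166*X (f(X) = -166*(X + (X + X)*(X + X)) = -166*(X + (2*X)*(2*X)) = -166*(X + 4*X**2) = -664*X**2 - 166*X)
(-45429 + 13089)*(-145*129 + f(-166)) = (-45429 + 13089)*(-145*129 - 166*(-166)*(1 + 4*(-166))) = -32340*(-18705 - 166*(-166)*(1 - 664)) = -32340*(-18705 - 166*(-166)*(-663)) = -32340*(-18705 - 18269628) = -32340*(-18288333) = 591444689220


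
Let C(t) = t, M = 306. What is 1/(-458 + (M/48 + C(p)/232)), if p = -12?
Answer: -232/104789 ≈ -0.0022140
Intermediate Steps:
1/(-458 + (M/48 + C(p)/232)) = 1/(-458 + (306/48 - 12/232)) = 1/(-458 + (306*(1/48) - 12*1/232)) = 1/(-458 + (51/8 - 3/58)) = 1/(-458 + 1467/232) = 1/(-104789/232) = -232/104789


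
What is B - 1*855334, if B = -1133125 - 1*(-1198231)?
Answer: -790228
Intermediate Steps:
B = 65106 (B = -1133125 + 1198231 = 65106)
B - 1*855334 = 65106 - 1*855334 = 65106 - 855334 = -790228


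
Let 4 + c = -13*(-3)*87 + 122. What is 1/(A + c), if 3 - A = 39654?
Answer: -1/36140 ≈ -2.7670e-5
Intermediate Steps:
A = -39651 (A = 3 - 1*39654 = 3 - 39654 = -39651)
c = 3511 (c = -4 + (-13*(-3)*87 + 122) = -4 + (39*87 + 122) = -4 + (3393 + 122) = -4 + 3515 = 3511)
1/(A + c) = 1/(-39651 + 3511) = 1/(-36140) = -1/36140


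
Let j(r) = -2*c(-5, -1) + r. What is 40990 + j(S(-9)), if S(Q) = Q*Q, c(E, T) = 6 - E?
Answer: 41049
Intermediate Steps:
S(Q) = Q**2
j(r) = -22 + r (j(r) = -2*(6 - 1*(-5)) + r = -2*(6 + 5) + r = -2*11 + r = -22 + r)
40990 + j(S(-9)) = 40990 + (-22 + (-9)**2) = 40990 + (-22 + 81) = 40990 + 59 = 41049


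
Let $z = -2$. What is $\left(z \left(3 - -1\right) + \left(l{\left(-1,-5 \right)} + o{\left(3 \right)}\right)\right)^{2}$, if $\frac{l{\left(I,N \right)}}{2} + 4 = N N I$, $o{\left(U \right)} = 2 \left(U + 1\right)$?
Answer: $3364$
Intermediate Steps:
$o{\left(U \right)} = 2 + 2 U$ ($o{\left(U \right)} = 2 \left(1 + U\right) = 2 + 2 U$)
$l{\left(I,N \right)} = -8 + 2 I N^{2}$ ($l{\left(I,N \right)} = -8 + 2 N N I = -8 + 2 N^{2} I = -8 + 2 I N^{2}$)
$\left(z \left(3 - -1\right) + \left(l{\left(-1,-5 \right)} + o{\left(3 \right)}\right)\right)^{2} = \left(- 2 \left(3 - -1\right) + \left(\left(-8 + 2 \left(-1\right) \left(-5\right)^{2}\right) + \left(2 + 2 \cdot 3\right)\right)\right)^{2} = \left(- 2 \left(3 + 1\right) + \left(\left(-8 + 2 \left(-1\right) 25\right) + \left(2 + 6\right)\right)\right)^{2} = \left(\left(-2\right) 4 + \left(\left(-8 - 50\right) + 8\right)\right)^{2} = \left(-8 + \left(-58 + 8\right)\right)^{2} = \left(-8 - 50\right)^{2} = \left(-58\right)^{2} = 3364$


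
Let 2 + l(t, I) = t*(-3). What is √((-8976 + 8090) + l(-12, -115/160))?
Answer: 2*I*√213 ≈ 29.189*I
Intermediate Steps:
l(t, I) = -2 - 3*t (l(t, I) = -2 + t*(-3) = -2 - 3*t)
√((-8976 + 8090) + l(-12, -115/160)) = √((-8976 + 8090) + (-2 - 3*(-12))) = √(-886 + (-2 + 36)) = √(-886 + 34) = √(-852) = 2*I*√213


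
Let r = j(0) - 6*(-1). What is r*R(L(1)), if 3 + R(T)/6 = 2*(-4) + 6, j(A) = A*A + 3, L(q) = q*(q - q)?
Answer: -270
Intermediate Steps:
L(q) = 0 (L(q) = q*0 = 0)
j(A) = 3 + A² (j(A) = A² + 3 = 3 + A²)
R(T) = -30 (R(T) = -18 + 6*(2*(-4) + 6) = -18 + 6*(-8 + 6) = -18 + 6*(-2) = -18 - 12 = -30)
r = 9 (r = (3 + 0²) - 6*(-1) = (3 + 0) + 6 = 3 + 6 = 9)
r*R(L(1)) = 9*(-30) = -270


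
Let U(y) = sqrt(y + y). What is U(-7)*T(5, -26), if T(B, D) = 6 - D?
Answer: 32*I*sqrt(14) ≈ 119.73*I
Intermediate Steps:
U(y) = sqrt(2)*sqrt(y) (U(y) = sqrt(2*y) = sqrt(2)*sqrt(y))
U(-7)*T(5, -26) = (sqrt(2)*sqrt(-7))*(6 - 1*(-26)) = (sqrt(2)*(I*sqrt(7)))*(6 + 26) = (I*sqrt(14))*32 = 32*I*sqrt(14)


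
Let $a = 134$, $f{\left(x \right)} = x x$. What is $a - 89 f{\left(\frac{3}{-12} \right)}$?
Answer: $\frac{2055}{16} \approx 128.44$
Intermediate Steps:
$f{\left(x \right)} = x^{2}$
$a - 89 f{\left(\frac{3}{-12} \right)} = 134 - 89 \left(\frac{3}{-12}\right)^{2} = 134 - 89 \left(3 \left(- \frac{1}{12}\right)\right)^{2} = 134 - 89 \left(- \frac{1}{4}\right)^{2} = 134 - \frac{89}{16} = \frac{2055}{16}$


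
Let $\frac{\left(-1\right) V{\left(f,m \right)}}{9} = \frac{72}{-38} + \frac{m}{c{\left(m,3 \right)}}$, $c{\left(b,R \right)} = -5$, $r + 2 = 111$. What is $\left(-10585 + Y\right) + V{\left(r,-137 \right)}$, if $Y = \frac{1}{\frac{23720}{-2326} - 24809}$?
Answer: $- \frac{29655101065199}{2742149065} \approx -10815.0$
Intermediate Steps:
$r = 109$ ($r = -2 + 111 = 109$)
$Y = - \frac{1163}{28864727}$ ($Y = \frac{1}{23720 \left(- \frac{1}{2326}\right) - 24809} = \frac{1}{- \frac{11860}{1163} - 24809} = \frac{1}{- \frac{28864727}{1163}} = - \frac{1163}{28864727} \approx -4.0291 \cdot 10^{-5}$)
$V{\left(f,m \right)} = \frac{324}{19} + \frac{9 m}{5}$ ($V{\left(f,m \right)} = - 9 \left(\frac{72}{-38} + \frac{m}{-5}\right) = - 9 \left(72 \left(- \frac{1}{38}\right) + m \left(- \frac{1}{5}\right)\right) = - 9 \left(- \frac{36}{19} - \frac{m}{5}\right) = \frac{324}{19} + \frac{9 m}{5}$)
$\left(-10585 + Y\right) + V{\left(r,-137 \right)} = \left(-10585 - \frac{1163}{28864727}\right) + \left(\frac{324}{19} + \frac{9}{5} \left(-137\right)\right) = - \frac{305533136458}{28864727} + \left(\frac{324}{19} - \frac{1233}{5}\right) = - \frac{305533136458}{28864727} - \frac{21807}{95} = - \frac{29655101065199}{2742149065}$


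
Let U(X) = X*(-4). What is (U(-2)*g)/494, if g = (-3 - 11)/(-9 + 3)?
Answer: 28/741 ≈ 0.037787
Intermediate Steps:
U(X) = -4*X
g = 7/3 (g = -14/(-6) = -14*(-⅙) = 7/3 ≈ 2.3333)
(U(-2)*g)/494 = (-4*(-2)*(7/3))/494 = (8*(7/3))*(1/494) = (56/3)*(1/494) = 28/741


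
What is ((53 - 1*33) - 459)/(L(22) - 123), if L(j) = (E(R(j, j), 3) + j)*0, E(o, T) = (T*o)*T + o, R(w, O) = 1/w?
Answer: 439/123 ≈ 3.5691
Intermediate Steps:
E(o, T) = o + o*T² (E(o, T) = o*T² + o = o + o*T²)
L(j) = 0 (L(j) = ((1 + 3²)/j + j)*0 = ((1 + 9)/j + j)*0 = (10/j + j)*0 = (j + 10/j)*0 = 0)
((53 - 1*33) - 459)/(L(22) - 123) = ((53 - 1*33) - 459)/(0 - 123) = ((53 - 33) - 459)/(-123) = (20 - 459)*(-1/123) = -439*(-1/123) = 439/123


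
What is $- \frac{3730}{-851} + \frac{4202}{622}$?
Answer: $\frac{2947981}{264661} \approx 11.139$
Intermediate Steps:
$- \frac{3730}{-851} + \frac{4202}{622} = \left(-3730\right) \left(- \frac{1}{851}\right) + 4202 \cdot \frac{1}{622} = \frac{3730}{851} + \frac{2101}{311} = \frac{2947981}{264661}$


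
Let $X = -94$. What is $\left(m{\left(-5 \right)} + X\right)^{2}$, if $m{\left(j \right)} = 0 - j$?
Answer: $7921$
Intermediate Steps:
$m{\left(j \right)} = - j$
$\left(m{\left(-5 \right)} + X\right)^{2} = \left(\left(-1\right) \left(-5\right) - 94\right)^{2} = \left(5 - 94\right)^{2} = \left(-89\right)^{2} = 7921$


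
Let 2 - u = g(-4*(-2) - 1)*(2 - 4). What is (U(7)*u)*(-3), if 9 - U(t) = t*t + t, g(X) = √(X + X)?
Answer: 282 + 282*√14 ≈ 1337.1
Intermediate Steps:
g(X) = √2*√X (g(X) = √(2*X) = √2*√X)
U(t) = 9 - t - t² (U(t) = 9 - (t*t + t) = 9 - (t² + t) = 9 - (t + t²) = 9 + (-t - t²) = 9 - t - t²)
u = 2 + 2*√14 (u = 2 - √2*√(-4*(-2) - 1)*(2 - 4) = 2 - √2*√(8 - 1)*(-2) = 2 - √2*√7*(-2) = 2 - √14*(-2) = 2 - (-2)*√14 = 2 + 2*√14 ≈ 9.4833)
(U(7)*u)*(-3) = ((9 - 1*7 - 1*7²)*(2 + 2*√14))*(-3) = ((9 - 7 - 1*49)*(2 + 2*√14))*(-3) = ((9 - 7 - 49)*(2 + 2*√14))*(-3) = -47*(2 + 2*√14)*(-3) = (-94 - 94*√14)*(-3) = 282 + 282*√14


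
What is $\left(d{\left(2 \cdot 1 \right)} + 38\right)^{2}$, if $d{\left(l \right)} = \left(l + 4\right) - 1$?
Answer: $1849$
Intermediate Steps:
$d{\left(l \right)} = 3 + l$ ($d{\left(l \right)} = \left(4 + l\right) - 1 = 3 + l$)
$\left(d{\left(2 \cdot 1 \right)} + 38\right)^{2} = \left(\left(3 + 2 \cdot 1\right) + 38\right)^{2} = \left(\left(3 + 2\right) + 38\right)^{2} = \left(5 + 38\right)^{2} = 43^{2} = 1849$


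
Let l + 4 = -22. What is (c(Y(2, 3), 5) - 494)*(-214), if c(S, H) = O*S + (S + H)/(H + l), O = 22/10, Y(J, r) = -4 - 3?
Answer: 11444078/105 ≈ 1.0899e+5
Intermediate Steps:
Y(J, r) = -7
l = -26 (l = -4 - 22 = -26)
O = 11/5 (O = 22*(⅒) = 11/5 ≈ 2.2000)
c(S, H) = 11*S/5 + (H + S)/(-26 + H) (c(S, H) = 11*S/5 + (S + H)/(H - 26) = 11*S/5 + (H + S)/(-26 + H))
(c(Y(2, 3), 5) - 494)*(-214) = ((-281*(-7) + 5*5 + 11*5*(-7))/(5*(-26 + 5)) - 494)*(-214) = ((⅕)*(1967 + 25 - 385)/(-21) - 494)*(-214) = ((⅕)*(-1/21)*1607 - 494)*(-214) = (-1607/105 - 494)*(-214) = -53477/105*(-214) = 11444078/105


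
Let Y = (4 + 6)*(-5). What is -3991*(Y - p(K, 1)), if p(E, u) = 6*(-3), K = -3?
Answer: 127712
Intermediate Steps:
Y = -50 (Y = 10*(-5) = -50)
p(E, u) = -18
-3991*(Y - p(K, 1)) = -3991*(-50 - 1*(-18)) = -3991*(-50 + 18) = -3991*(-32) = 127712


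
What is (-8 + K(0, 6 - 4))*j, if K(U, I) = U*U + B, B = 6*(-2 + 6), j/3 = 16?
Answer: 768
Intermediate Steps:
j = 48 (j = 3*16 = 48)
B = 24 (B = 6*4 = 24)
K(U, I) = 24 + U**2 (K(U, I) = U*U + 24 = U**2 + 24 = 24 + U**2)
(-8 + K(0, 6 - 4))*j = (-8 + (24 + 0**2))*48 = (-8 + (24 + 0))*48 = (-8 + 24)*48 = 16*48 = 768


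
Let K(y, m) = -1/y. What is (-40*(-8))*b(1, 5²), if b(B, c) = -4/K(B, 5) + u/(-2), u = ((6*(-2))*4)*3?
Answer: 24320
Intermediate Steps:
u = -144 (u = -12*4*3 = -48*3 = -144)
b(B, c) = 72 + 4*B (b(B, c) = -4*(-B) - 144/(-2) = -(-4)*B - 144*(-½) = 4*B + 72 = 72 + 4*B)
(-40*(-8))*b(1, 5²) = (-40*(-8))*(72 + 4*1) = 320*(72 + 4) = 320*76 = 24320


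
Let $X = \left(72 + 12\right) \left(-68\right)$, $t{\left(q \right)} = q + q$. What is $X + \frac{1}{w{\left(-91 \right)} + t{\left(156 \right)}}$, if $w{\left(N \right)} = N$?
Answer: $- \frac{1262351}{221} \approx -5712.0$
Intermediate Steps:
$t{\left(q \right)} = 2 q$
$X = -5712$ ($X = 84 \left(-68\right) = -5712$)
$X + \frac{1}{w{\left(-91 \right)} + t{\left(156 \right)}} = -5712 + \frac{1}{-91 + 2 \cdot 156} = -5712 + \frac{1}{-91 + 312} = -5712 + \frac{1}{221} = - \frac{1262351}{221}$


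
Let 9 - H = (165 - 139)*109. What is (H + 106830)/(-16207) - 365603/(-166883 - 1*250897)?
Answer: -37525881079/6770960460 ≈ -5.5422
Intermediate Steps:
H = -2825 (H = 9 - (165 - 139)*109 = 9 - 26*109 = 9 - 1*2834 = 9 - 2834 = -2825)
(H + 106830)/(-16207) - 365603/(-166883 - 1*250897) = (-2825 + 106830)/(-16207) - 365603/(-166883 - 1*250897) = 104005*(-1/16207) - 365603/(-166883 - 250897) = -104005/16207 - 365603/(-417780) = -104005/16207 - 365603*(-1/417780) = -104005/16207 + 365603/417780 = -37525881079/6770960460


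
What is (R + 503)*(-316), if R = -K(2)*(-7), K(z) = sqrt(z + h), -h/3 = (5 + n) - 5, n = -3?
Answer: -158948 - 2212*sqrt(11) ≈ -1.6628e+5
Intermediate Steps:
h = 9 (h = -3*((5 - 3) - 5) = -3*(2 - 5) = -3*(-3) = 9)
K(z) = sqrt(9 + z) (K(z) = sqrt(z + 9) = sqrt(9 + z))
R = 7*sqrt(11) (R = -sqrt(9 + 2)*(-7) = -sqrt(11)*(-7) = 7*sqrt(11) ≈ 23.216)
(R + 503)*(-316) = (7*sqrt(11) + 503)*(-316) = (503 + 7*sqrt(11))*(-316) = -158948 - 2212*sqrt(11)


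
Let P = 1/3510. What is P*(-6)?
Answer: -1/585 ≈ -0.0017094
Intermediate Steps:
P = 1/3510 ≈ 0.00028490
P*(-6) = (1/3510)*(-6) = -1/585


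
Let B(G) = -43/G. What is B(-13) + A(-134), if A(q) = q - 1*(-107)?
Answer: -308/13 ≈ -23.692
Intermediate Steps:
A(q) = 107 + q (A(q) = q + 107 = 107 + q)
B(-13) + A(-134) = -43/(-13) + (107 - 134) = -43*(-1/13) - 27 = 43/13 - 27 = -308/13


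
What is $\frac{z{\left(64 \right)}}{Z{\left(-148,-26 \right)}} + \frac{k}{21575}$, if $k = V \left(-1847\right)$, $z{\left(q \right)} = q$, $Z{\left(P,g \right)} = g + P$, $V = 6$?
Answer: $- \frac{1654534}{1877025} \approx -0.88147$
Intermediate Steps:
$Z{\left(P,g \right)} = P + g$
$k = -11082$ ($k = 6 \left(-1847\right) = -11082$)
$\frac{z{\left(64 \right)}}{Z{\left(-148,-26 \right)}} + \frac{k}{21575} = \frac{64}{-148 - 26} - \frac{11082}{21575} = \frac{64}{-174} - \frac{11082}{21575} = 64 \left(- \frac{1}{174}\right) - \frac{11082}{21575} = - \frac{32}{87} - \frac{11082}{21575} = - \frac{1654534}{1877025}$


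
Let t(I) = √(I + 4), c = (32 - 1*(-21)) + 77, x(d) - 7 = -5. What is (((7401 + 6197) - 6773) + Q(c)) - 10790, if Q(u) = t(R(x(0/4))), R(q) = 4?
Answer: -3965 + 2*√2 ≈ -3962.2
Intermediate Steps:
x(d) = 2 (x(d) = 7 - 5 = 2)
c = 130 (c = (32 + 21) + 77 = 53 + 77 = 130)
t(I) = √(4 + I)
Q(u) = 2*√2 (Q(u) = √(4 + 4) = √8 = 2*√2)
(((7401 + 6197) - 6773) + Q(c)) - 10790 = (((7401 + 6197) - 6773) + 2*√2) - 10790 = ((13598 - 6773) + 2*√2) - 10790 = (6825 + 2*√2) - 10790 = -3965 + 2*√2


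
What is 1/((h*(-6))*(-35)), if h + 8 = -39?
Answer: -1/9870 ≈ -0.00010132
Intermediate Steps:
h = -47 (h = -8 - 39 = -47)
1/((h*(-6))*(-35)) = 1/(-47*(-6)*(-35)) = 1/(282*(-35)) = 1/(-9870) = -1/9870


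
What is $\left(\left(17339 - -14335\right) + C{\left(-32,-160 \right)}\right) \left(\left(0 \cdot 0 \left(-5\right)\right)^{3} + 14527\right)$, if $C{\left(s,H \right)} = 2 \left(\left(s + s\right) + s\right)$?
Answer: $457339014$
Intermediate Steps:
$C{\left(s,H \right)} = 6 s$ ($C{\left(s,H \right)} = 2 \left(2 s + s\right) = 2 \cdot 3 s = 6 s$)
$\left(\left(17339 - -14335\right) + C{\left(-32,-160 \right)}\right) \left(\left(0 \cdot 0 \left(-5\right)\right)^{3} + 14527\right) = \left(\left(17339 - -14335\right) + 6 \left(-32\right)\right) \left(\left(0 \cdot 0 \left(-5\right)\right)^{3} + 14527\right) = \left(\left(17339 + 14335\right) - 192\right) \left(\left(0 \left(-5\right)\right)^{3} + 14527\right) = \left(31674 - 192\right) \left(0^{3} + 14527\right) = 31482 \left(0 + 14527\right) = 31482 \cdot 14527 = 457339014$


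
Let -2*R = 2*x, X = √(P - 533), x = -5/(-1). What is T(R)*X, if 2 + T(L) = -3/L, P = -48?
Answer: -7*I*√581/5 ≈ -33.746*I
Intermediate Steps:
x = 5 (x = -5*(-1) = 5)
X = I*√581 (X = √(-48 - 533) = √(-581) = I*√581 ≈ 24.104*I)
R = -5 ≈ -5.0000
T(L) = -2 - 3/L
T(R)*X = (-2 - 3/(-5))*(I*√581) = (-2 - 3*(-⅕))*(I*√581) = (-2 + ⅗)*(I*√581) = -7*I*√581/5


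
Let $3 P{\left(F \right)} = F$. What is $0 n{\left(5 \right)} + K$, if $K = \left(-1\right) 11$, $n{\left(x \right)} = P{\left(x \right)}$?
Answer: $-11$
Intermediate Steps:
$P{\left(F \right)} = \frac{F}{3}$
$n{\left(x \right)} = \frac{x}{3}$
$K = -11$
$0 n{\left(5 \right)} + K = 0 \cdot \frac{1}{3} \cdot 5 - 11 = 0 \cdot \frac{5}{3} - 11 = 0 - 11 = -11$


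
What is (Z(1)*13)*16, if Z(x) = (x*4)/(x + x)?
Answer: 416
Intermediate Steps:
Z(x) = 2 (Z(x) = (4*x)/((2*x)) = (4*x)*(1/(2*x)) = 2)
(Z(1)*13)*16 = (2*13)*16 = 26*16 = 416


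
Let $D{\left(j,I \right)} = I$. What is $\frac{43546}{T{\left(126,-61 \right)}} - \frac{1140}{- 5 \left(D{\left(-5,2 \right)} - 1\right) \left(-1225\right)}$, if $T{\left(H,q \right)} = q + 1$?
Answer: $- \frac{5335753}{7350} \approx -725.95$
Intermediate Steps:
$T{\left(H,q \right)} = 1 + q$
$\frac{43546}{T{\left(126,-61 \right)}} - \frac{1140}{- 5 \left(D{\left(-5,2 \right)} - 1\right) \left(-1225\right)} = \frac{43546}{1 - 61} - \frac{1140}{- 5 \left(2 - 1\right) \left(-1225\right)} = \frac{43546}{-60} - \frac{1140}{\left(-5\right) 1 \left(-1225\right)} = 43546 \left(- \frac{1}{60}\right) - \frac{1140}{\left(-5\right) \left(-1225\right)} = - \frac{21773}{30} - \frac{1140}{6125} = - \frac{21773}{30} - \frac{228}{1225} = - \frac{5335753}{7350}$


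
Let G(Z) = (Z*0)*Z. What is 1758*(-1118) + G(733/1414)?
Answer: -1965444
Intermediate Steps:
G(Z) = 0 (G(Z) = 0*Z = 0)
1758*(-1118) + G(733/1414) = 1758*(-1118) + 0 = -1965444 + 0 = -1965444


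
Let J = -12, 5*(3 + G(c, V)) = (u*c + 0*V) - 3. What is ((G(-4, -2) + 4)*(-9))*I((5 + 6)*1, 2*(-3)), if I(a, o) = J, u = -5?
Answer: 2376/5 ≈ 475.20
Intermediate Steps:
G(c, V) = -18/5 - c (G(c, V) = -3 + ((-5*c + 0*V) - 3)/5 = -3 + ((-5*c + 0) - 3)/5 = -3 + (-5*c - 3)/5 = -3 + (-3 - 5*c)/5 = -3 + (-3/5 - c) = -18/5 - c)
I(a, o) = -12
((G(-4, -2) + 4)*(-9))*I((5 + 6)*1, 2*(-3)) = (((-18/5 - 1*(-4)) + 4)*(-9))*(-12) = (((-18/5 + 4) + 4)*(-9))*(-12) = ((2/5 + 4)*(-9))*(-12) = ((22/5)*(-9))*(-12) = -198/5*(-12) = 2376/5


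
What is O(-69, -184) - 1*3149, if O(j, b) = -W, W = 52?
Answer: -3201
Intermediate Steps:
O(j, b) = -52 (O(j, b) = -1*52 = -52)
O(-69, -184) - 1*3149 = -52 - 1*3149 = -52 - 3149 = -3201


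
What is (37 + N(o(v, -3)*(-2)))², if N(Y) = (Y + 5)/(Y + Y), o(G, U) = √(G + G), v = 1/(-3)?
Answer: 44925/32 + 375*I*√6/8 ≈ 1403.9 + 114.82*I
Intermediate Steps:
v = -⅓ (v = 1*(-⅓) = -⅓ ≈ -0.33333)
o(G, U) = √2*√G (o(G, U) = √(2*G) = √2*√G)
N(Y) = (5 + Y)/(2*Y) (N(Y) = (5 + Y)/((2*Y)) = (5 + Y)*(1/(2*Y)) = (5 + Y)/(2*Y))
(37 + N(o(v, -3)*(-2)))² = (37 + (5 + (√2*√(-⅓))*(-2))/(2*(((√2*√(-⅓))*(-2)))))² = (37 + (5 + (√2*(I*√3/3))*(-2))/(2*(((√2*(I*√3/3))*(-2)))))² = (37 + (5 + (I*√6/3)*(-2))/(2*(((I*√6/3)*(-2)))))² = (37 + (5 - 2*I*√6/3)/(2*((-2*I*√6/3))))² = (37 + (I*√6/4)*(5 - 2*I*√6/3)/2)² = (37 + I*√6*(5 - 2*I*√6/3)/8)²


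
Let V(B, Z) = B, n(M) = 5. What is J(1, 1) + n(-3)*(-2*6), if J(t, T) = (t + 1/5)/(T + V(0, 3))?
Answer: -294/5 ≈ -58.800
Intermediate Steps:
J(t, T) = (1/5 + t)/T (J(t, T) = (t + 1/5)/(T + 0) = (t + 1/5)/T = (1/5 + t)/T)
J(1, 1) + n(-3)*(-2*6) = (1/5 + 1)/1 + 5*(-2*6) = 1*(6/5) + 5*(-12) = 6/5 - 60 = -294/5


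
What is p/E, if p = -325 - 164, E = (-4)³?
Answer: 489/64 ≈ 7.6406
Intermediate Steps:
E = -64
p = -489
p/E = -489/(-64) = -489*(-1/64) = 489/64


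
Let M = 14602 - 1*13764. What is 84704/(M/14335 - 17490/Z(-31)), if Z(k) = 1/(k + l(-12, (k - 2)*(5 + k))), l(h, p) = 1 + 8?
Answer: 607115920/2757911069 ≈ 0.22014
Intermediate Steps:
M = 838 (M = 14602 - 13764 = 838)
l(h, p) = 9
Z(k) = 1/(9 + k) (Z(k) = 1/(k + 9) = 1/(9 + k))
84704/(M/14335 - 17490/Z(-31)) = 84704/(838/14335 - 17490/(1/(9 - 31))) = 84704/(838*(1/14335) - 17490/(1/(-22))) = 84704/(838/14335 - 17490/(-1/22)) = 84704/(838/14335 - 17490*(-22)) = 84704/(838/14335 + 384780) = 84704/(5515822138/14335) = 84704*(14335/5515822138) = 607115920/2757911069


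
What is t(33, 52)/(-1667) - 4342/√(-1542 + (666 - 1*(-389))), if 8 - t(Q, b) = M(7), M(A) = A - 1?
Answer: -2/1667 + 4342*I*√487/487 ≈ -0.0011998 + 196.75*I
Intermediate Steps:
M(A) = -1 + A
t(Q, b) = 2 (t(Q, b) = 8 - (-1 + 7) = 8 - 1*6 = 8 - 6 = 2)
t(33, 52)/(-1667) - 4342/√(-1542 + (666 - 1*(-389))) = 2/(-1667) - 4342/√(-1542 + (666 - 1*(-389))) = 2*(-1/1667) - 4342/√(-1542 + (666 + 389)) = -2/1667 - 4342/√(-1542 + 1055) = -2/1667 - 4342*(-I*√487/487) = -2/1667 - (-4342)*I*√487/487 = -2/1667 + 4342*I*√487/487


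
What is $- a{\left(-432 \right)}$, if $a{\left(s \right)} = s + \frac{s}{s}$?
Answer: $431$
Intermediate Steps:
$a{\left(s \right)} = 1 + s$ ($a{\left(s \right)} = s + 1 = 1 + s$)
$- a{\left(-432 \right)} = - (1 - 432) = \left(-1\right) \left(-431\right) = 431$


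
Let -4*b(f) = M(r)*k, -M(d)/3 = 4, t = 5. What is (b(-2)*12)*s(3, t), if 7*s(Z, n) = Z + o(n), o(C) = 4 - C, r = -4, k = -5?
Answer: -360/7 ≈ -51.429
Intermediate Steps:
M(d) = -12 (M(d) = -3*4 = -12)
s(Z, n) = 4/7 - n/7 + Z/7 (s(Z, n) = (Z + (4 - n))/7 = (4 + Z - n)/7 = 4/7 - n/7 + Z/7)
b(f) = -15 (b(f) = -(-3)*(-5) = -¼*60 = -15)
(b(-2)*12)*s(3, t) = (-15*12)*(4/7 - ⅐*5 + (⅐)*3) = -180*(4/7 - 5/7 + 3/7) = -180*2/7 = -360/7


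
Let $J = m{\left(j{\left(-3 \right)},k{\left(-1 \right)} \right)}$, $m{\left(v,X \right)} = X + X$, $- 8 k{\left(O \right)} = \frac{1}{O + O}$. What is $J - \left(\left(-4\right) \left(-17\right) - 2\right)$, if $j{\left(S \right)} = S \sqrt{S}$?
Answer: $- \frac{527}{8} \approx -65.875$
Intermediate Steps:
$j{\left(S \right)} = S^{\frac{3}{2}}$
$k{\left(O \right)} = - \frac{1}{16 O}$ ($k{\left(O \right)} = - \frac{1}{8 \left(O + O\right)} = - \frac{1}{8 \cdot 2 O} = - \frac{\frac{1}{2} \frac{1}{O}}{8} = - \frac{1}{16 O}$)
$m{\left(v,X \right)} = 2 X$
$J = \frac{1}{8}$ ($J = 2 \left(- \frac{1}{16 \left(-1\right)}\right) = 2 \left(\left(- \frac{1}{16}\right) \left(-1\right)\right) = 2 \cdot \frac{1}{16} = \frac{1}{8} \approx 0.125$)
$J - \left(\left(-4\right) \left(-17\right) - 2\right) = \frac{1}{8} - \left(\left(-4\right) \left(-17\right) - 2\right) = \frac{1}{8} - \left(68 - 2\right) = \frac{1}{8} - 66 = - \frac{527}{8}$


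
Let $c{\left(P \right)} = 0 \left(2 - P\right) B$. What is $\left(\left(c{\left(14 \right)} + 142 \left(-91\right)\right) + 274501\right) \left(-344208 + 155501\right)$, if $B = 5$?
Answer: $-49361788353$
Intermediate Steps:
$c{\left(P \right)} = 0$ ($c{\left(P \right)} = 0 \left(2 - P\right) 5 = 0 \cdot 5 = 0$)
$\left(\left(c{\left(14 \right)} + 142 \left(-91\right)\right) + 274501\right) \left(-344208 + 155501\right) = \left(\left(0 + 142 \left(-91\right)\right) + 274501\right) \left(-344208 + 155501\right) = \left(\left(0 - 12922\right) + 274501\right) \left(-188707\right) = \left(-12922 + 274501\right) \left(-188707\right) = 261579 \left(-188707\right) = -49361788353$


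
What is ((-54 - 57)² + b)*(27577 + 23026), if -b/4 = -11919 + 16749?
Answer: -354170397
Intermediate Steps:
b = -19320 (b = -4*(-11919 + 16749) = -4*4830 = -19320)
((-54 - 57)² + b)*(27577 + 23026) = ((-54 - 57)² - 19320)*(27577 + 23026) = ((-111)² - 19320)*50603 = (12321 - 19320)*50603 = -6999*50603 = -354170397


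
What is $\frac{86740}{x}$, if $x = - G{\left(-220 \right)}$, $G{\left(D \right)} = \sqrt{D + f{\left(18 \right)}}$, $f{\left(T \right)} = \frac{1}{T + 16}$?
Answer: $\frac{86740 i \sqrt{28254}}{2493} \approx 5848.4 i$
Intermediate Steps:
$f{\left(T \right)} = \frac{1}{16 + T}$
$G{\left(D \right)} = \sqrt{\frac{1}{34} + D}$ ($G{\left(D \right)} = \sqrt{D + \frac{1}{16 + 18}} = \sqrt{D + \frac{1}{34}} = \sqrt{\frac{1}{34} + D}$)
$x = - \frac{3 i \sqrt{28254}}{34}$ ($x = - \frac{\sqrt{34 + 1156 \left(-220\right)}}{34} = - \frac{\sqrt{34 - 254320}}{34} = - \frac{\sqrt{-254286}}{34} = - \frac{3 i \sqrt{28254}}{34} \approx - 14.831 i$)
$\frac{86740}{x} = \frac{86740}{\left(- \frac{3}{34}\right) i \sqrt{28254}} = 86740 \frac{i \sqrt{28254}}{2493} = \frac{86740 i \sqrt{28254}}{2493}$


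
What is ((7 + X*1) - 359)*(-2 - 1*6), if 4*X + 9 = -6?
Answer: 2846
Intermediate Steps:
X = -15/4 (X = -9/4 + (¼)*(-6) = -9/4 - 3/2 = -15/4 ≈ -3.7500)
((7 + X*1) - 359)*(-2 - 1*6) = ((7 - 15/4*1) - 359)*(-2 - 1*6) = ((7 - 15/4) - 359)*(-2 - 6) = (13/4 - 359)*(-8) = -1423/4*(-8) = 2846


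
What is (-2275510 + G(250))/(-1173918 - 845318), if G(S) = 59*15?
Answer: 2274625/2019236 ≈ 1.1265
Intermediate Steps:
G(S) = 885
(-2275510 + G(250))/(-1173918 - 845318) = (-2275510 + 885)/(-1173918 - 845318) = -2274625/(-2019236) = -2274625*(-1/2019236) = 2274625/2019236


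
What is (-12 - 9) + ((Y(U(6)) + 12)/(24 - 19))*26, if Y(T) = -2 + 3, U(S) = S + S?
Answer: 233/5 ≈ 46.600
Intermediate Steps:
U(S) = 2*S
Y(T) = 1
(-12 - 9) + ((Y(U(6)) + 12)/(24 - 19))*26 = (-12 - 9) + ((1 + 12)/(24 - 19))*26 = -21 + (13/5)*26 = -21 + 338/5 = 233/5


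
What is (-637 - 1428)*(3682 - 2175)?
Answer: -3111955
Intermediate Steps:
(-637 - 1428)*(3682 - 2175) = -2065*1507 = -3111955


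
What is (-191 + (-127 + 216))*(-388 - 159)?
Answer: 55794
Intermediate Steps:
(-191 + (-127 + 216))*(-388 - 159) = (-191 + 89)*(-547) = -102*(-547) = 55794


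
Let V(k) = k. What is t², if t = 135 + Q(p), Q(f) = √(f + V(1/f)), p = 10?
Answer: (1350 + √1010)²/100 ≈ 19093.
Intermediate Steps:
Q(f) = √(f + 1/f)
t = 135 + √1010/10 (t = 135 + √(10 + 1/10) = 135 + √(10 + ⅒) = 135 + √(101/10) = 135 + √1010/10 ≈ 138.18)
t² = (135 + √1010/10)²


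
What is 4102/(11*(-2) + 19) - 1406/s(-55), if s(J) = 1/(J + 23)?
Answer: 130874/3 ≈ 43625.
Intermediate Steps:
s(J) = 1/(23 + J)
4102/(11*(-2) + 19) - 1406/s(-55) = 4102/(11*(-2) + 19) - 1406/(1/(23 - 55)) = 4102/(-22 + 19) - 1406/(1/(-32)) = 4102/(-3) - 1406/(-1/32) = 4102*(-1/3) - 1406*(-32) = -4102/3 + 44992 = 130874/3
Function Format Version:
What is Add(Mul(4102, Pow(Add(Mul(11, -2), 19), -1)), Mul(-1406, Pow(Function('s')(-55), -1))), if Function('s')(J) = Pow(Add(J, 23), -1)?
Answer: Rational(130874, 3) ≈ 43625.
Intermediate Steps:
Function('s')(J) = Pow(Add(23, J), -1)
Add(Mul(4102, Pow(Add(Mul(11, -2), 19), -1)), Mul(-1406, Pow(Function('s')(-55), -1))) = Add(Mul(4102, Pow(Add(Mul(11, -2), 19), -1)), Mul(-1406, Pow(Pow(Add(23, -55), -1), -1))) = Add(Mul(4102, Pow(Add(-22, 19), -1)), Mul(-1406, Pow(Pow(-32, -1), -1))) = Add(Mul(4102, Pow(-3, -1)), Mul(-1406, Pow(Rational(-1, 32), -1))) = Add(Mul(4102, Rational(-1, 3)), Mul(-1406, -32)) = Add(Rational(-4102, 3), 44992) = Rational(130874, 3)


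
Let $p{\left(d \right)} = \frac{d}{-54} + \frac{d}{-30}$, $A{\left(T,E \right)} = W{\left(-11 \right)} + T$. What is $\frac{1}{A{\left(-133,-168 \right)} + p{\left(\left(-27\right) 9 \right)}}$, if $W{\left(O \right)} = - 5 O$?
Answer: $- \frac{5}{327} \approx -0.015291$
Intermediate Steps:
$A{\left(T,E \right)} = 55 + T$ ($A{\left(T,E \right)} = \left(-5\right) \left(-11\right) + T = 55 + T$)
$p{\left(d \right)} = - \frac{7 d}{135}$ ($p{\left(d \right)} = d \left(- \frac{1}{54}\right) + d \left(- \frac{1}{30}\right) = - \frac{d}{54} - \frac{d}{30} = - \frac{7 d}{135}$)
$\frac{1}{A{\left(-133,-168 \right)} + p{\left(\left(-27\right) 9 \right)}} = \frac{1}{\left(55 - 133\right) - \frac{7 \left(\left(-27\right) 9\right)}{135}} = \frac{1}{-78 - - \frac{63}{5}} = \frac{1}{-78 + \frac{63}{5}} = \frac{1}{- \frac{327}{5}} = - \frac{5}{327}$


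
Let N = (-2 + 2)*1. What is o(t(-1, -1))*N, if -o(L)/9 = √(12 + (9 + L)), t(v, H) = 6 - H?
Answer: 0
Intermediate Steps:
o(L) = -9*√(21 + L) (o(L) = -9*√(12 + (9 + L)) = -9*√(21 + L))
N = 0 (N = 0*1 = 0)
o(t(-1, -1))*N = -9*√(21 + (6 - 1*(-1)))*0 = -9*√(21 + (6 + 1))*0 = -9*√(21 + 7)*0 = -18*√7*0 = 0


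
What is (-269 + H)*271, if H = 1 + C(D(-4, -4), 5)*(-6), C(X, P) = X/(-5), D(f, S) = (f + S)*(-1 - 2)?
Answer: -324116/5 ≈ -64823.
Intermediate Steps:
D(f, S) = -3*S - 3*f (D(f, S) = (S + f)*(-3) = -3*S - 3*f)
C(X, P) = -X/5 (C(X, P) = X*(-⅕) = -X/5)
H = 149/5 (H = 1 - (-3*(-4) - 3*(-4))/5*(-6) = 1 - (12 + 12)/5*(-6) = 1 - ⅕*24*(-6) = 1 - 24/5*(-6) = 1 + 144/5 = 149/5 ≈ 29.800)
(-269 + H)*271 = (-269 + 149/5)*271 = -1196/5*271 = -324116/5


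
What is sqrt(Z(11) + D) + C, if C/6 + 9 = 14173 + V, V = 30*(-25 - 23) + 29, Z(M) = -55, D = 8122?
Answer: 76518 + sqrt(8067) ≈ 76608.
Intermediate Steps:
V = -1411 (V = 30*(-48) + 29 = -1440 + 29 = -1411)
C = 76518 (C = -54 + 6*(14173 - 1411) = -54 + 6*12762 = -54 + 76572 = 76518)
sqrt(Z(11) + D) + C = sqrt(-55 + 8122) + 76518 = sqrt(8067) + 76518 = 76518 + sqrt(8067)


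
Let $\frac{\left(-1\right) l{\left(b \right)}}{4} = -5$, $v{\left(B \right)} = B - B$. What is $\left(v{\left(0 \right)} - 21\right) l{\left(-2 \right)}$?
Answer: $-420$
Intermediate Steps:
$v{\left(B \right)} = 0$
$l{\left(b \right)} = 20$ ($l{\left(b \right)} = \left(-4\right) \left(-5\right) = 20$)
$\left(v{\left(0 \right)} - 21\right) l{\left(-2 \right)} = \left(0 - 21\right) 20 = \left(-21\right) 20 = -420$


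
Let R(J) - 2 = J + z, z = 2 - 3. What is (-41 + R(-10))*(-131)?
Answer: 6550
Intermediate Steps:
z = -1
R(J) = 1 + J (R(J) = 2 + (J - 1) = 2 + (-1 + J) = 1 + J)
(-41 + R(-10))*(-131) = (-41 + (1 - 10))*(-131) = (-41 - 9)*(-131) = -50*(-131) = 6550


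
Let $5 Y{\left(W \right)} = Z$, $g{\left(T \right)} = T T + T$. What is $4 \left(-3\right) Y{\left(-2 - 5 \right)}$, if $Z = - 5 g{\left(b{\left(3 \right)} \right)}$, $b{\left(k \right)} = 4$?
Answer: $240$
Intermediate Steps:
$g{\left(T \right)} = T + T^{2}$ ($g{\left(T \right)} = T^{2} + T = T + T^{2}$)
$Z = -100$ ($Z = - 5 \cdot 4 \left(1 + 4\right) = - 5 \cdot 4 \cdot 5 = \left(-5\right) 20 = -100$)
$Y{\left(W \right)} = -20$ ($Y{\left(W \right)} = \frac{1}{5} \left(-100\right) = -20$)
$4 \left(-3\right) Y{\left(-2 - 5 \right)} = 4 \left(-3\right) \left(-20\right) = \left(-12\right) \left(-20\right) = 240$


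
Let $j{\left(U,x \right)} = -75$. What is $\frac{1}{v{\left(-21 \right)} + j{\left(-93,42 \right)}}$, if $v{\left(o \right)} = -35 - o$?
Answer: $- \frac{1}{89} \approx -0.011236$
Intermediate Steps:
$\frac{1}{v{\left(-21 \right)} + j{\left(-93,42 \right)}} = \frac{1}{\left(-35 - -21\right) - 75} = \frac{1}{\left(-35 + 21\right) - 75} = \frac{1}{-14 - 75} = \frac{1}{-89} = - \frac{1}{89}$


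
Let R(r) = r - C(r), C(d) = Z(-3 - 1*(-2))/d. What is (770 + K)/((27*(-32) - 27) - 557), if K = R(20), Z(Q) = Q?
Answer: -15801/28960 ≈ -0.54561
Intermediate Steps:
C(d) = -1/d (C(d) = (-3 - 1*(-2))/d = (-3 + 2)/d = -1/d)
R(r) = r + 1/r (R(r) = r - (-1)/r = r + 1/r)
K = 401/20 (K = 20 + 1/20 = 401/20 ≈ 20.050)
(770 + K)/((27*(-32) - 27) - 557) = (770 + 401/20)/((27*(-32) - 27) - 557) = 15801/(20*((-864 - 27) - 557)) = 15801/(20*(-891 - 557)) = (15801/20)/(-1448) = (15801/20)*(-1/1448) = -15801/28960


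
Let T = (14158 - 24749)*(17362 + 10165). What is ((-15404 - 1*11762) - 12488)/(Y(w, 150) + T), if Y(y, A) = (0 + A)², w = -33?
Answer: 39654/291515957 ≈ 0.00013603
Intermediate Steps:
Y(y, A) = A²
T = -291538457 (T = -10591*27527 = -291538457)
((-15404 - 1*11762) - 12488)/(Y(w, 150) + T) = ((-15404 - 1*11762) - 12488)/(150² - 291538457) = ((-15404 - 11762) - 12488)/(22500 - 291538457) = (-27166 - 12488)/(-291515957) = -39654*(-1/291515957) = 39654/291515957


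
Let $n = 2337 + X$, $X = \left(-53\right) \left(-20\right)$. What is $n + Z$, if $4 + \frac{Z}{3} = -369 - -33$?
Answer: $2377$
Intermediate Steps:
$X = 1060$
$n = 3397$ ($n = 2337 + 1060 = 3397$)
$Z = -1020$ ($Z = -12 + 3 \left(-369 - -33\right) = -12 + 3 \left(-369 + 33\right) = -12 + 3 \left(-336\right) = -12 - 1008 = -1020$)
$n + Z = 3397 - 1020 = 2377$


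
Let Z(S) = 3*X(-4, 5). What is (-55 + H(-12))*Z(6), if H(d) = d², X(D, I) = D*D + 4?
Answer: 5340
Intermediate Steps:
X(D, I) = 4 + D² (X(D, I) = D² + 4 = 4 + D²)
Z(S) = 60 (Z(S) = 3*(4 + (-4)²) = 3*(4 + 16) = 3*20 = 60)
(-55 + H(-12))*Z(6) = (-55 + (-12)²)*60 = (-55 + 144)*60 = 89*60 = 5340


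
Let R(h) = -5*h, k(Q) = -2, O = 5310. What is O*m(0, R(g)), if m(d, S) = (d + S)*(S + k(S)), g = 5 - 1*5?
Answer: 0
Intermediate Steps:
g = 0 (g = 5 - 5 = 0)
m(d, S) = (-2 + S)*(S + d) (m(d, S) = (d + S)*(S - 2) = (S + d)*(-2 + S) = (-2 + S)*(S + d))
O*m(0, R(g)) = 5310*((-5*0)² - (-10)*0 - 2*0 - 5*0*0) = 5310*(0² - 2*0 + 0 + 0*0) = 5310*(0 + 0 + 0 + 0) = 5310*0 = 0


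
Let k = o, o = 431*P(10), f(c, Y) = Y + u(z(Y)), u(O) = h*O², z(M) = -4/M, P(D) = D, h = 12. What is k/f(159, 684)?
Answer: 21004785/3333476 ≈ 6.3012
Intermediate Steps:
u(O) = 12*O²
f(c, Y) = Y + 192/Y² (f(c, Y) = Y + 12*(-4/Y)² = Y + 12*(16/Y²) = Y + 192/Y²)
o = 4310 (o = 431*10 = 4310)
k = 4310
k/f(159, 684) = 4310/(684 + 192/684²) = 4310/(684 + 192*(1/467856)) = 4310/(684 + 4/9747) = 4310/(6666952/9747) = 4310*(9747/6666952) = 21004785/3333476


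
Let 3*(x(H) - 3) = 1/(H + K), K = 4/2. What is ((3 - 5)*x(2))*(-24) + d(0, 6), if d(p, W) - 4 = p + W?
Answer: 158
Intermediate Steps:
K = 2 (K = 4*(½) = 2)
d(p, W) = 4 + W + p (d(p, W) = 4 + (p + W) = 4 + (W + p) = 4 + W + p)
x(H) = 3 + 1/(3*(2 + H)) (x(H) = 3 + 1/(3*(H + 2)) = 3 + 1/(3*(2 + H)))
((3 - 5)*x(2))*(-24) + d(0, 6) = ((3 - 5)*((19 + 9*2)/(3*(2 + 2))))*(-24) + (4 + 6 + 0) = -2*(19 + 18)/(3*4)*(-24) + 10 = -2*37/(3*4)*(-24) + 10 = -2*37/12*(-24) + 10 = -37/6*(-24) + 10 = 148 + 10 = 158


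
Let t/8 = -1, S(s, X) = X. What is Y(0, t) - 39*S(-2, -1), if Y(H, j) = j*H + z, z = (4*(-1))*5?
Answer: 19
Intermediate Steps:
z = -20 (z = -4*5 = -20)
t = -8 (t = 8*(-1) = -8)
Y(H, j) = -20 + H*j (Y(H, j) = j*H - 20 = H*j - 20 = -20 + H*j)
Y(0, t) - 39*S(-2, -1) = (-20 + 0*(-8)) - 39*(-1) = (-20 + 0) + 39 = -20 + 39 = 19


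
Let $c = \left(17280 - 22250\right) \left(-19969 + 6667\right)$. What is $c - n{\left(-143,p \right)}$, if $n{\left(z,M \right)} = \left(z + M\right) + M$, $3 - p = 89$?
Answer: $66111255$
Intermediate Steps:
$p = -86$ ($p = 3 - 89 = -86$)
$c = 66110940$ ($c = \left(-4970\right) \left(-13302\right) = 66110940$)
$n{\left(z,M \right)} = z + 2 M$ ($n{\left(z,M \right)} = \left(M + z\right) + M = z + 2 M$)
$c - n{\left(-143,p \right)} = 66110940 - \left(-143 + 2 \left(-86\right)\right) = 66110940 - \left(-143 - 172\right) = 66110940 - -315 = 66110940 + 315 = 66111255$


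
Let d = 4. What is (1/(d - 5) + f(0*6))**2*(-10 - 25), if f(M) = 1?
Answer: 0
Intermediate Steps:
(1/(d - 5) + f(0*6))**2*(-10 - 25) = (1/(4 - 5) + 1)**2*(-10 - 25) = (1/(-1) + 1)**2*(-35) = (-1 + 1)**2*(-35) = 0**2*(-35) = 0*(-35) = 0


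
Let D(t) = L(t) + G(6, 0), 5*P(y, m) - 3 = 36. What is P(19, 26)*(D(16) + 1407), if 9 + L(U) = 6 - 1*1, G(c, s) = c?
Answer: 54951/5 ≈ 10990.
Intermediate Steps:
P(y, m) = 39/5 (P(y, m) = 3/5 + (1/5)*36 = 3/5 + 36/5 = 39/5)
L(U) = -4 (L(U) = -9 + (6 - 1*1) = -9 + (6 - 1) = -9 + 5 = -4)
D(t) = 2 (D(t) = -4 + 6 = 2)
P(19, 26)*(D(16) + 1407) = 39*(2 + 1407)/5 = (39/5)*1409 = 54951/5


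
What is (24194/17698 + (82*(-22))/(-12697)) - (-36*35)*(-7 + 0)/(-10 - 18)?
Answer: 35561621400/112355753 ≈ 316.51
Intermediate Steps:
(24194/17698 + (82*(-22))/(-12697)) - (-36*35)*(-7 + 0)/(-10 - 18) = (24194*(1/17698) - 1804*(-1/12697)) - (-1260)*(-7/(-28)) = (12097/8849 + 1804/12697) - (-1260)*(-7*(-1/28)) = 169559205/112355753 - (-1260)/4 = 169559205/112355753 - 1*(-315) = 169559205/112355753 + 315 = 35561621400/112355753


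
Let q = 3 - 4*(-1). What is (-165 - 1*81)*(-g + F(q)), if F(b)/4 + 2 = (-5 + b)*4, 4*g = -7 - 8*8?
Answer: -20541/2 ≈ -10271.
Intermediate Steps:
q = 7 (q = 3 + 4 = 7)
g = -71/4 (g = (-7 - 8*8)/4 = (-7 - 64)/4 = (¼)*(-71) = -71/4 ≈ -17.750)
F(b) = -88 + 16*b (F(b) = -8 + 4*((-5 + b)*4) = -8 + 4*(-20 + 4*b) = -8 + (-80 + 16*b) = -88 + 16*b)
(-165 - 1*81)*(-g + F(q)) = (-165 - 1*81)*(-1*(-71/4) + (-88 + 16*7)) = (-165 - 81)*(71/4 + (-88 + 112)) = -246*(71/4 + 24) = -246*167/4 = -20541/2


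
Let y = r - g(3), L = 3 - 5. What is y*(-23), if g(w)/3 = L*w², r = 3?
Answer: -1311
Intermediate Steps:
L = -2
g(w) = -6*w² (g(w) = 3*(-2*w²) = -6*w²)
y = 57 (y = 3 - (-6)*3² = 3 - (-6)*9 = 3 - 1*(-54) = 3 + 54 = 57)
y*(-23) = 57*(-23) = -1311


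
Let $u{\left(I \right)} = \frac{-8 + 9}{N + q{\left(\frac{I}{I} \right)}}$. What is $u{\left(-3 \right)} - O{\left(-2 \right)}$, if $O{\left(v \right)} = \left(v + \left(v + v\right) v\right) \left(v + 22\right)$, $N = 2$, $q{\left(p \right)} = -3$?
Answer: $-121$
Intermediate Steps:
$u{\left(I \right)} = -1$ ($u{\left(I \right)} = \frac{-8 + 9}{2 - 3} = 1 \frac{1}{-1} = 1 \left(-1\right) = -1$)
$O{\left(v \right)} = \left(22 + v\right) \left(v + 2 v^{2}\right)$ ($O{\left(v \right)} = \left(v + 2 v v\right) \left(22 + v\right) = \left(v + 2 v^{2}\right) \left(22 + v\right) = \left(22 + v\right) \left(v + 2 v^{2}\right)$)
$u{\left(-3 \right)} - O{\left(-2 \right)} = -1 - - 2 \left(22 + 2 \left(-2\right)^{2} + 45 \left(-2\right)\right) = -1 - - 2 \left(22 + 2 \cdot 4 - 90\right) = -1 - - 2 \left(22 + 8 - 90\right) = -1 - \left(-2\right) \left(-60\right) = -1 - 120 = -121$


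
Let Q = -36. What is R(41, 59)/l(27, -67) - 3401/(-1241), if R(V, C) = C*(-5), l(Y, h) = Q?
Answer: 488531/44676 ≈ 10.935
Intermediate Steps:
l(Y, h) = -36
R(V, C) = -5*C
R(41, 59)/l(27, -67) - 3401/(-1241) = -5*59/(-36) - 3401/(-1241) = -295*(-1/36) - 3401*(-1/1241) = 295/36 + 3401/1241 = 488531/44676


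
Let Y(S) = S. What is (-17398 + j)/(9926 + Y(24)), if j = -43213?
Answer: -60611/9950 ≈ -6.0916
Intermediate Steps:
(-17398 + j)/(9926 + Y(24)) = (-17398 - 43213)/(9926 + 24) = -60611/9950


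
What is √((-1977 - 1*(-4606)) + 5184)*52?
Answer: 52*√7813 ≈ 4596.3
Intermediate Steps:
√((-1977 - 1*(-4606)) + 5184)*52 = √((-1977 + 4606) + 5184)*52 = √(2629 + 5184)*52 = √7813*52 = 52*√7813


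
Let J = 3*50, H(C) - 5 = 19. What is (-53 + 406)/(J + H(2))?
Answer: 353/174 ≈ 2.0287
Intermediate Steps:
H(C) = 24 (H(C) = 5 + 19 = 24)
J = 150
(-53 + 406)/(J + H(2)) = (-53 + 406)/(150 + 24) = 353/174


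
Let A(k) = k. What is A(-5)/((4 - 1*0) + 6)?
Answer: -1/2 ≈ -0.50000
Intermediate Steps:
A(-5)/((4 - 1*0) + 6) = -5/((4 - 1*0) + 6) = -5/((4 + 0) + 6) = -5/(4 + 6) = -5/10 = (1/10)*(-5) = -1/2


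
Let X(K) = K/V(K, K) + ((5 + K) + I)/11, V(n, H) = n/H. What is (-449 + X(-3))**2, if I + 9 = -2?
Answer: 24810361/121 ≈ 2.0504e+5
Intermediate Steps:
I = -11 (I = -9 - 2 = -11)
X(K) = -6/11 + 12*K/11 (X(K) = K/((K/K)) + ((5 + K) - 11)/11 = K/1 + (-6 + K)*(1/11) = K*1 + (-6/11 + K/11) = K + (-6/11 + K/11) = -6/11 + 12*K/11)
(-449 + X(-3))**2 = (-449 + (-6/11 + (12/11)*(-3)))**2 = (-449 + (-6/11 - 36/11))**2 = (-449 - 42/11)**2 = (-4981/11)**2 = 24810361/121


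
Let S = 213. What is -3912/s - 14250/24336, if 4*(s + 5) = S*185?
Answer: -157007663/159745560 ≈ -0.98286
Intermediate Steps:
s = 39385/4 (s = -5 + (213*185)/4 = -5 + (¼)*39405 = -5 + 39405/4 = 39385/4 ≈ 9846.3)
-3912/s - 14250/24336 = -3912/39385/4 - 14250/24336 = -3912*4/39385 - 14250*1/24336 = -15648/39385 - 2375/4056 = -157007663/159745560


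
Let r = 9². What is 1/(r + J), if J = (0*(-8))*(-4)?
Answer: 1/81 ≈ 0.012346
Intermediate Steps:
r = 81
J = 0 (J = 0*(-4) = 0)
1/(r + J) = 1/(81 + 0) = 1/81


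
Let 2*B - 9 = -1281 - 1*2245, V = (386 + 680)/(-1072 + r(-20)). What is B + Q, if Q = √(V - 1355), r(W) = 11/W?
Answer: -3517/2 + 5*I*√24958174147/21451 ≈ -1758.5 + 36.824*I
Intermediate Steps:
V = -21320/21451 (V = (386 + 680)/(-1072 + 11/(-20)) = 1066/(-1072 + 11*(-1/20)) = 1066/(-1072 - 11/20) = 1066/(-21451/20) = 1066*(-20/21451) = -21320/21451 ≈ -0.99389)
Q = 5*I*√24958174147/21451 (Q = √(-21320/21451 - 1355) = √(-29087425/21451) = 5*I*√24958174147/21451 ≈ 36.824*I)
B = -3517/2 (B = 9/2 + (-1281 - 1*2245)/2 = 9/2 + (-1281 - 2245)/2 = 9/2 + (½)*(-3526) = 9/2 - 1763 = -3517/2 ≈ -1758.5)
B + Q = -3517/2 + 5*I*√24958174147/21451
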